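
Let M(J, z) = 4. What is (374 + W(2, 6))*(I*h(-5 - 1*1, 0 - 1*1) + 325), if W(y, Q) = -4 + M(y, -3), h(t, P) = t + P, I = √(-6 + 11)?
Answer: 121550 - 2618*√5 ≈ 1.1570e+5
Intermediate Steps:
I = √5 ≈ 2.2361
h(t, P) = P + t
W(y, Q) = 0 (W(y, Q) = -4 + 4 = 0)
(374 + W(2, 6))*(I*h(-5 - 1*1, 0 - 1*1) + 325) = (374 + 0)*(√5*((0 - 1*1) + (-5 - 1*1)) + 325) = 374*(√5*((0 - 1) + (-5 - 1)) + 325) = 374*(√5*(-1 - 6) + 325) = 374*(√5*(-7) + 325) = 374*(-7*√5 + 325) = 374*(325 - 7*√5) = 121550 - 2618*√5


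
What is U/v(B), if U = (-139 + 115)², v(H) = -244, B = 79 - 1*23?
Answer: -144/61 ≈ -2.3607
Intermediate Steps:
B = 56 (B = 79 - 23 = 56)
U = 576 (U = (-24)² = 576)
U/v(B) = 576/(-244) = 576*(-1/244) = -144/61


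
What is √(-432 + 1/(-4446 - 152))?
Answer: I*√75480806/418 ≈ 20.785*I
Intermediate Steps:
√(-432 + 1/(-4446 - 152)) = √(-432 + 1/(-4598)) = √(-432 - 1/4598) = √(-1986337/4598) = I*√75480806/418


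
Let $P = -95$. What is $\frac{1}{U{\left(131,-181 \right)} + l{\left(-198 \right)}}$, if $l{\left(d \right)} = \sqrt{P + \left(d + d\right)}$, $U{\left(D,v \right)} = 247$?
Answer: $\frac{247}{61500} - \frac{i \sqrt{491}}{61500} \approx 0.0040163 - 0.0003603 i$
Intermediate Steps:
$l{\left(d \right)} = \sqrt{-95 + 2 d}$ ($l{\left(d \right)} = \sqrt{-95 + \left(d + d\right)} = \sqrt{-95 + 2 d}$)
$\frac{1}{U{\left(131,-181 \right)} + l{\left(-198 \right)}} = \frac{1}{247 + \sqrt{-95 + 2 \left(-198\right)}} = \frac{1}{247 + \sqrt{-95 - 396}} = \frac{1}{247 + \sqrt{-491}} = \frac{1}{247 + i \sqrt{491}}$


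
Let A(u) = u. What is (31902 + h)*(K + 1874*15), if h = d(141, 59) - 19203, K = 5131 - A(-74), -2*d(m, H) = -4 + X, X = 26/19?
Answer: 8039109390/19 ≈ 4.2311e+8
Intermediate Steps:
X = 26/19 (X = 26*(1/19) = 26/19 ≈ 1.3684)
d(m, H) = 25/19 (d(m, H) = -(-4 + 26/19)/2 = -½*(-50/19) = 25/19)
K = 5205 (K = 5131 - 1*(-74) = 5131 + 74 = 5205)
h = -364832/19 (h = 25/19 - 19203 = -364832/19 ≈ -19202.)
(31902 + h)*(K + 1874*15) = (31902 - 364832/19)*(5205 + 1874*15) = 241306*(5205 + 28110)/19 = (241306/19)*33315 = 8039109390/19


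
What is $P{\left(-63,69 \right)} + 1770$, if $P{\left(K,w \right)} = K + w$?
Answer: $1776$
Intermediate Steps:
$P{\left(-63,69 \right)} + 1770 = \left(-63 + 69\right) + 1770 = 6 + 1770 = 1776$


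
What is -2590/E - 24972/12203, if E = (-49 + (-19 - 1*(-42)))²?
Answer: -24243421/4124614 ≈ -5.8777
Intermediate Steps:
E = 676 (E = (-49 + (-19 + 42))² = (-49 + 23)² = (-26)² = 676)
-2590/E - 24972/12203 = -2590/676 - 24972/12203 = -2590*1/676 - 24972*1/12203 = -1295/338 - 24972/12203 = -24243421/4124614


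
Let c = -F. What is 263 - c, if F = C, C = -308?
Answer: -45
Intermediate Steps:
F = -308
c = 308 (c = -1*(-308) = 308)
263 - c = 263 - 1*308 = 263 - 308 = -45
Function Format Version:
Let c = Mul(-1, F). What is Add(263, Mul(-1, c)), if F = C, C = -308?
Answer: -45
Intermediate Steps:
F = -308
c = 308 (c = Mul(-1, -308) = 308)
Add(263, Mul(-1, c)) = Add(263, Mul(-1, 308)) = Add(263, -308) = -45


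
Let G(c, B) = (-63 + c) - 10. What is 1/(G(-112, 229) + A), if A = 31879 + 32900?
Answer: 1/64594 ≈ 1.5481e-5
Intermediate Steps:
G(c, B) = -73 + c
A = 64779
1/(G(-112, 229) + A) = 1/((-73 - 112) + 64779) = 1/(-185 + 64779) = 1/64594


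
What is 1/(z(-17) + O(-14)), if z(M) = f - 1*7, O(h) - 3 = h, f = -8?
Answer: -1/26 ≈ -0.038462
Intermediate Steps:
O(h) = 3 + h
z(M) = -15 (z(M) = -8 - 1*7 = -8 - 7 = -15)
1/(z(-17) + O(-14)) = 1/(-15 + (3 - 14)) = 1/(-15 - 11) = 1/(-26) = -1/26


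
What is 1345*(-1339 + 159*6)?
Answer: -517825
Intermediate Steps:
1345*(-1339 + 159*6) = 1345*(-1339 + 954) = 1345*(-385) = -517825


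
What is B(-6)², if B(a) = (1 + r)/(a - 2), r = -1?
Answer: 0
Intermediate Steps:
B(a) = 0 (B(a) = (1 - 1)/(a - 2) = 0/(-2 + a) = 0)
B(-6)² = 0² = 0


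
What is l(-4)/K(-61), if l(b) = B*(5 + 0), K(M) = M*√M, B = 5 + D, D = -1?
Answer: 20*I*√61/3721 ≈ 0.041979*I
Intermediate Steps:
B = 4 (B = 5 - 1 = 4)
K(M) = M^(3/2)
l(b) = 20 (l(b) = 4*(5 + 0) = 4*5 = 20)
l(-4)/K(-61) = 20/((-61)^(3/2)) = 20/((-61*I*√61)) = 20*(I*√61/3721) = 20*I*√61/3721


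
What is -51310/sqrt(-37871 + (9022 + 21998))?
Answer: 51310*I*sqrt(6851)/6851 ≈ 619.91*I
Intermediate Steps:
-51310/sqrt(-37871 + (9022 + 21998)) = -51310/sqrt(-37871 + 31020) = -51310*(-I*sqrt(6851)/6851) = -(-51310)*I*sqrt(6851)/6851 = 51310*I*sqrt(6851)/6851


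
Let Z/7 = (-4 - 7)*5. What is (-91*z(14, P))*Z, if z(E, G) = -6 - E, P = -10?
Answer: -700700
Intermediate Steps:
Z = -385 (Z = 7*((-4 - 7)*5) = 7*(-11*5) = 7*(-55) = -385)
(-91*z(14, P))*Z = -91*(-6 - 1*14)*(-385) = -91*(-6 - 14)*(-385) = -91*(-20)*(-385) = 1820*(-385) = -700700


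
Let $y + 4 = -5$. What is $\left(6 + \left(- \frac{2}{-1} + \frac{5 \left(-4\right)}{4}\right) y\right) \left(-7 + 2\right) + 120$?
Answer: $-45$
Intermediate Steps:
$y = -9$ ($y = -4 - 5 = -9$)
$\left(6 + \left(- \frac{2}{-1} + \frac{5 \left(-4\right)}{4}\right) y\right) \left(-7 + 2\right) + 120 = \left(6 + \left(- \frac{2}{-1} + \frac{5 \left(-4\right)}{4}\right) \left(-9\right)\right) \left(-7 + 2\right) + 120 = \left(6 + \left(\left(-2\right) \left(-1\right) - 5\right) \left(-9\right)\right) \left(-5\right) + 120 = \left(6 + \left(2 - 5\right) \left(-9\right)\right) \left(-5\right) + 120 = \left(6 - -27\right) \left(-5\right) + 120 = \left(6 + 27\right) \left(-5\right) + 120 = 33 \left(-5\right) + 120 = -165 + 120 = -45$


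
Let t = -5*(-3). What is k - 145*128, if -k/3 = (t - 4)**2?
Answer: -18923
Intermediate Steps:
t = 15
k = -363 (k = -3*(15 - 4)**2 = -3*11**2 = -3*121 = -363)
k - 145*128 = -363 - 145*128 = -363 - 18560 = -18923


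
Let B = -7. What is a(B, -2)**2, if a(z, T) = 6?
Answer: 36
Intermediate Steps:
a(B, -2)**2 = 6**2 = 36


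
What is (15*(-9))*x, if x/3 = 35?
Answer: -14175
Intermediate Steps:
x = 105 (x = 3*35 = 105)
(15*(-9))*x = (15*(-9))*105 = -135*105 = -14175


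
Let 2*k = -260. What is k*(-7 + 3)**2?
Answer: -2080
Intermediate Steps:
k = -130 (k = (1/2)*(-260) = -130)
k*(-7 + 3)**2 = -130*(-7 + 3)**2 = -130*(-4)**2 = -130*16 = -2080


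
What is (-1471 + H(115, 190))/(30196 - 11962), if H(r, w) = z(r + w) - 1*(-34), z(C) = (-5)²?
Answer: -706/9117 ≈ -0.077438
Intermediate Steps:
z(C) = 25
H(r, w) = 59 (H(r, w) = 25 - 1*(-34) = 25 + 34 = 59)
(-1471 + H(115, 190))/(30196 - 11962) = (-1471 + 59)/(30196 - 11962) = -1412/18234 = -1412*1/18234 = -706/9117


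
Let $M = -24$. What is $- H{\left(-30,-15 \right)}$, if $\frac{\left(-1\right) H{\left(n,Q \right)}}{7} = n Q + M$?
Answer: $2982$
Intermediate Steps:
$H{\left(n,Q \right)} = 168 - 7 Q n$ ($H{\left(n,Q \right)} = - 7 \left(n Q - 24\right) = - 7 \left(Q n - 24\right) = - 7 \left(-24 + Q n\right) = 168 - 7 Q n$)
$- H{\left(-30,-15 \right)} = - (168 - \left(-105\right) \left(-30\right)) = - (168 - 3150) = \left(-1\right) \left(-2982\right) = 2982$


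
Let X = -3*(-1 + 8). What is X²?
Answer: 441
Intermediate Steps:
X = -21 (X = -3*7 = -21)
X² = (-21)² = 441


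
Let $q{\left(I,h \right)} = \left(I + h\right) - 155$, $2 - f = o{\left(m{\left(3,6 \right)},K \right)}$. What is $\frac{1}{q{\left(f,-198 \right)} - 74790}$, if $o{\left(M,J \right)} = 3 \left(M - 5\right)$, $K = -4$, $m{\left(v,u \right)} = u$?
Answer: $- \frac{1}{75144} \approx -1.3308 \cdot 10^{-5}$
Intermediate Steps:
$o{\left(M,J \right)} = -15 + 3 M$ ($o{\left(M,J \right)} = 3 \left(-5 + M\right) = -15 + 3 M$)
$f = -1$ ($f = 2 - \left(-15 + 3 \cdot 6\right) = 2 - \left(-15 + 18\right) = 2 - 3 = -1$)
$q{\left(I,h \right)} = -155 + I + h$
$\frac{1}{q{\left(f,-198 \right)} - 74790} = \frac{1}{\left(-155 - 1 - 198\right) - 74790} = \frac{1}{-354 - 74790} = \frac{1}{-75144} = - \frac{1}{75144}$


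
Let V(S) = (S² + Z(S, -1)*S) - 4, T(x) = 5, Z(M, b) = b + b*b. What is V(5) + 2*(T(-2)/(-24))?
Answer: 247/12 ≈ 20.583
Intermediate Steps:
Z(M, b) = b + b²
V(S) = -4 + S² (V(S) = (S² + (-(1 - 1))*S) - 4 = (S² + (-1*0)*S) - 4 = (S² + 0*S) - 4 = (S² + 0) - 4 = S² - 4 = -4 + S²)
V(5) + 2*(T(-2)/(-24)) = (-4 + 5²) + 2*(5/(-24)) = (-4 + 25) + 2*(5*(-1/24)) = 21 + 2*(-5/24) = 21 - 5/12 = 247/12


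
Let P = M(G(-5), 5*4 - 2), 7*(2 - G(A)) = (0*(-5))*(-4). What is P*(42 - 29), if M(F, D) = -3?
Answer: -39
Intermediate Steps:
G(A) = 2 (G(A) = 2 - 0*(-5)*(-4)/7 = 2 - 0*(-4) = 2 - ⅐*0 = 2 + 0 = 2)
P = -3
P*(42 - 29) = -3*(42 - 29) = -3*13 = -39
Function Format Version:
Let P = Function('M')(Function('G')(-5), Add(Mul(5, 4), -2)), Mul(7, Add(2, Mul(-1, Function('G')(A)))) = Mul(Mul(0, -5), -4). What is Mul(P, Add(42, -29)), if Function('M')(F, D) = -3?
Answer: -39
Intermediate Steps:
Function('G')(A) = 2 (Function('G')(A) = Add(2, Mul(Rational(-1, 7), Mul(Mul(0, -5), -4))) = Add(2, Mul(Rational(-1, 7), Mul(0, -4))) = Add(2, Mul(Rational(-1, 7), 0)) = Add(2, 0) = 2)
P = -3
Mul(P, Add(42, -29)) = Mul(-3, Add(42, -29)) = Mul(-3, 13) = -39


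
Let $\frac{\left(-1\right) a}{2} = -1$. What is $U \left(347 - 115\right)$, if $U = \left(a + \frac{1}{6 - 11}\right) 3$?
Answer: $\frac{6264}{5} \approx 1252.8$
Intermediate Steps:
$a = 2$ ($a = \left(-2\right) \left(-1\right) = 2$)
$U = \frac{27}{5}$ ($U = \left(2 + \frac{1}{6 - 11}\right) 3 = \left(2 + \frac{1}{-5}\right) 3 = \left(2 - \frac{1}{5}\right) 3 = \frac{9}{5} \cdot 3 = \frac{27}{5} \approx 5.4$)
$U \left(347 - 115\right) = \frac{27 \left(347 - 115\right)}{5} = \frac{27}{5} \cdot 232 = \frac{6264}{5}$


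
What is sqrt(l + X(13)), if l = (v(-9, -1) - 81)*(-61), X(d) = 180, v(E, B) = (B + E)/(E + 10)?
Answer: sqrt(5731) ≈ 75.703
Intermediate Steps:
v(E, B) = (B + E)/(10 + E)
l = 5551 (l = ((-1 - 9)/(10 - 9) - 81)*(-61) = (-10/1 - 81)*(-61) = (1*(-10) - 81)*(-61) = (-10 - 81)*(-61) = -91*(-61) = 5551)
sqrt(l + X(13)) = sqrt(5551 + 180) = sqrt(5731)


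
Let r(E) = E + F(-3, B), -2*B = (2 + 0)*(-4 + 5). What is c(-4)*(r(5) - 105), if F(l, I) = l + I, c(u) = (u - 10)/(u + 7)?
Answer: 1456/3 ≈ 485.33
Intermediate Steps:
c(u) = (-10 + u)/(7 + u)
B = -1 (B = -(2 + 0)*(-4 + 5)/2 = -1 ≈ -1.0000)
F(l, I) = I + l
r(E) = -4 + E (r(E) = E + (-1 - 3) = E - 4 = -4 + E)
c(-4)*(r(5) - 105) = ((-10 - 4)/(7 - 4))*((-4 + 5) - 105) = (-14/3)*(1 - 105) = ((⅓)*(-14))*(-104) = -14/3*(-104) = 1456/3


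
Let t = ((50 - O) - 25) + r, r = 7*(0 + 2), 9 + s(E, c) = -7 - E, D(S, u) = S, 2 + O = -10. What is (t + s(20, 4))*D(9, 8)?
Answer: 135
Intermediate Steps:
O = -12 (O = -2 - 10 = -12)
s(E, c) = -16 - E (s(E, c) = -9 + (-7 - E) = -16 - E)
r = 14 (r = 7*2 = 14)
t = 51 (t = ((50 - 1*(-12)) - 25) + 14 = ((50 + 12) - 25) + 14 = (62 - 25) + 14 = 37 + 14 = 51)
(t + s(20, 4))*D(9, 8) = (51 + (-16 - 1*20))*9 = (51 + (-16 - 20))*9 = (51 - 36)*9 = 15*9 = 135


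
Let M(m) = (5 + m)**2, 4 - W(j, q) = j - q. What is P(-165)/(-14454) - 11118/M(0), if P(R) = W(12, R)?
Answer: -160695247/361350 ≈ -444.71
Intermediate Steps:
W(j, q) = 4 + q - j (W(j, q) = 4 - (j - q) = 4 + (q - j) = 4 + q - j)
P(R) = -8 + R (P(R) = 4 + R - 1*12 = 4 + R - 12 = -8 + R)
P(-165)/(-14454) - 11118/M(0) = (-8 - 165)/(-14454) - 11118/(5 + 0)**2 = -173*(-1/14454) - 11118/(5**2) = 173/14454 - 11118/25 = -160695247/361350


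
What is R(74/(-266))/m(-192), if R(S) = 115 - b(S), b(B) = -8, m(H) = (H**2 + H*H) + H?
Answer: 41/24512 ≈ 0.0016726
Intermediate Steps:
m(H) = H + 2*H**2 (m(H) = (H**2 + H**2) + H = 2*H**2 + H = H + 2*H**2)
R(S) = 123 (R(S) = 115 - 1*(-8) = 115 + 8 = 123)
R(74/(-266))/m(-192) = 123/((-192*(1 + 2*(-192)))) = 123/((-192*(1 - 384))) = 123/((-192*(-383))) = 123/73536 = 123*(1/73536) = 41/24512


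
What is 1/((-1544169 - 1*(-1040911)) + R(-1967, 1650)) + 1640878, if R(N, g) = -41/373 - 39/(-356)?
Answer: 109654336074091146/66826623353 ≈ 1.6409e+6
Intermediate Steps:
R(N, g) = -49/132788 (R(N, g) = -41*1/373 - 39*(-1/356) = -41/373 + 39/356 = -49/132788)
1/((-1544169 - 1*(-1040911)) + R(-1967, 1650)) + 1640878 = 1/((-1544169 - 1*(-1040911)) - 49/132788) + 1640878 = 1/((-1544169 + 1040911) - 49/132788) + 1640878 = 1/(-503258 - 49/132788) + 1640878 = 1/(-66826623353/132788) + 1640878 = -132788/66826623353 + 1640878 = 109654336074091146/66826623353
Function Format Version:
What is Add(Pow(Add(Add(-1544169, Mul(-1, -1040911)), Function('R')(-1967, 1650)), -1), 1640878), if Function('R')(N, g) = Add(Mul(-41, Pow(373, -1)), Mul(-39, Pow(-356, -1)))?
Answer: Rational(109654336074091146, 66826623353) ≈ 1.6409e+6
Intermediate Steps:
Function('R')(N, g) = Rational(-49, 132788) (Function('R')(N, g) = Add(Mul(-41, Rational(1, 373)), Mul(-39, Rational(-1, 356))) = Add(Rational(-41, 373), Rational(39, 356)) = Rational(-49, 132788))
Add(Pow(Add(Add(-1544169, Mul(-1, -1040911)), Function('R')(-1967, 1650)), -1), 1640878) = Add(Pow(Add(Add(-1544169, Mul(-1, -1040911)), Rational(-49, 132788)), -1), 1640878) = Add(Pow(Add(Add(-1544169, 1040911), Rational(-49, 132788)), -1), 1640878) = Add(Pow(Add(-503258, Rational(-49, 132788)), -1), 1640878) = Add(Pow(Rational(-66826623353, 132788), -1), 1640878) = Add(Rational(-132788, 66826623353), 1640878) = Rational(109654336074091146, 66826623353)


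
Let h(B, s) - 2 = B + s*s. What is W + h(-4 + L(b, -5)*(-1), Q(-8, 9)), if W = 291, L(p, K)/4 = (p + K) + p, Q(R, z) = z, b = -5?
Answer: 430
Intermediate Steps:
L(p, K) = 4*K + 8*p (L(p, K) = 4*((p + K) + p) = 4*((K + p) + p) = 4*(K + 2*p) = 4*K + 8*p)
h(B, s) = 2 + B + s**2 (h(B, s) = 2 + (B + s*s) = 2 + (B + s**2) = 2 + B + s**2)
W + h(-4 + L(b, -5)*(-1), Q(-8, 9)) = 291 + (2 + (-4 + (4*(-5) + 8*(-5))*(-1)) + 9**2) = 291 + (2 + (-4 + (-20 - 40)*(-1)) + 81) = 291 + (2 + (-4 - 60*(-1)) + 81) = 291 + (2 + (-4 + 60) + 81) = 291 + (2 + 56 + 81) = 291 + 139 = 430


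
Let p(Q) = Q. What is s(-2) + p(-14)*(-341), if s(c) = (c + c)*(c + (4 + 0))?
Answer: 4766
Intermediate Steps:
s(c) = 2*c*(4 + c) (s(c) = (2*c)*(c + 4) = (2*c)*(4 + c) = 2*c*(4 + c))
s(-2) + p(-14)*(-341) = 2*(-2)*(4 - 2) - 14*(-341) = 2*(-2)*2 + 4774 = -8 + 4774 = 4766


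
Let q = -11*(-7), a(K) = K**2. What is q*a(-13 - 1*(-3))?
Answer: 7700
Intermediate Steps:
q = 77
q*a(-13 - 1*(-3)) = 77*(-13 - 1*(-3))**2 = 77*(-13 + 3)**2 = 77*(-10)**2 = 77*100 = 7700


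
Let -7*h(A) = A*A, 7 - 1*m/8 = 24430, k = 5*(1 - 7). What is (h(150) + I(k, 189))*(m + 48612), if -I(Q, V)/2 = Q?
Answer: 3240725760/7 ≈ 4.6296e+8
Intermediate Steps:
k = -30 (k = 5*(-6) = -30)
I(Q, V) = -2*Q
m = -195384 (m = 56 - 8*24430 = 56 - 195440 = -195384)
h(A) = -A²/7 (h(A) = -A*A/7 = -A²/7)
(h(150) + I(k, 189))*(m + 48612) = (-⅐*150² - 2*(-30))*(-195384 + 48612) = (-⅐*22500 + 60)*(-146772) = (-22500/7 + 60)*(-146772) = -22080/7*(-146772) = 3240725760/7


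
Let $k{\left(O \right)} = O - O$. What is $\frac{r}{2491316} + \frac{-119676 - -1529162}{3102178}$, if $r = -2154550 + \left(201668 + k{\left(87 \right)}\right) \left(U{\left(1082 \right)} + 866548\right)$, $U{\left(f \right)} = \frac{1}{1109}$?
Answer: $\frac{150302201924295697329}{2142728201512258} \approx 70145.0$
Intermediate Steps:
$U{\left(f \right)} = \frac{1}{1109}$
$k{\left(O \right)} = 0$
$r = \frac{193800908094694}{1109}$ ($r = -2154550 + \left(201668 + 0\right) \left(\frac{1}{1109} + 866548\right) = -2154550 + 201668 \cdot \frac{961001733}{1109} = -2154550 + \frac{193803297490644}{1109} = \frac{193800908094694}{1109} \approx 1.7475 \cdot 10^{11}$)
$\frac{r}{2491316} + \frac{-119676 - -1529162}{3102178} = \frac{193800908094694}{1109 \cdot 2491316} + \frac{-119676 - -1529162}{3102178} = \frac{193800908094694}{1109} \cdot \frac{1}{2491316} + \left(-119676 + 1529162\right) \frac{1}{3102178} = \frac{96900454047347}{1381434722} + 1409486 \cdot \frac{1}{3102178} = \frac{96900454047347}{1381434722} + \frac{704743}{1551089} = \frac{150302201924295697329}{2142728201512258}$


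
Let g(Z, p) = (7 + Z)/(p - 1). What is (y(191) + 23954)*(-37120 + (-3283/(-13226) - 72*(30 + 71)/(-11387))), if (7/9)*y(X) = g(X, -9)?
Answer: -4681874065345296053/5271156170 ≈ -8.8821e+8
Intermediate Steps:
g(Z, p) = (7 + Z)/(-1 + p)
y(X) = -9/10 - 9*X/70 (y(X) = 9*((7 + X)/(-1 - 9))/7 = 9*((7 + X)/(-10))/7 = 9*(-(7 + X)/10)/7 = 9*(-7/10 - X/10)/7 = -9/10 - 9*X/70)
(y(191) + 23954)*(-37120 + (-3283/(-13226) - 72*(30 + 71)/(-11387))) = ((-9/10 - 9/70*191) + 23954)*(-37120 + (-3283/(-13226) - 72*(30 + 71)/(-11387))) = ((-9/10 - 1719/70) + 23954)*(-37120 + (-3283*(-1/13226) - 72*101*(-1/11387))) = (-891/35 + 23954)*(-37120 + (3283/13226 - 7272*(-1/11387))) = 837499*(-37120 + (3283/13226 + 7272/11387))/35 = 837499*(-37120 + 133562993/150604462)/35 = (837499/35)*(-5590304066447/150604462) = -4681874065345296053/5271156170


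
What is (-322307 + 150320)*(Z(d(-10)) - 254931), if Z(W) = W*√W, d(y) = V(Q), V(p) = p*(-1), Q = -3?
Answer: 43844817897 - 515961*√3 ≈ 4.3844e+10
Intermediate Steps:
V(p) = -p
d(y) = 3 (d(y) = -1*(-3) = 3)
Z(W) = W^(3/2)
(-322307 + 150320)*(Z(d(-10)) - 254931) = (-322307 + 150320)*(3^(3/2) - 254931) = -171987*(3*√3 - 254931) = -171987*(-254931 + 3*√3) = 43844817897 - 515961*√3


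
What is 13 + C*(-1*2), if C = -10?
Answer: 33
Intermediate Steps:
13 + C*(-1*2) = 13 - (-10)*2 = 13 - 10*(-2) = 13 + 20 = 33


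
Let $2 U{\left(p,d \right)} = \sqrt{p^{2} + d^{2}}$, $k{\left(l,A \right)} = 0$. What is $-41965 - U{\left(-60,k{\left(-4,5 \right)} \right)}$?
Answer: $-41995$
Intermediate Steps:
$U{\left(p,d \right)} = \frac{\sqrt{d^{2} + p^{2}}}{2}$ ($U{\left(p,d \right)} = \frac{\sqrt{p^{2} + d^{2}}}{2} = \frac{\sqrt{d^{2} + p^{2}}}{2}$)
$-41965 - U{\left(-60,k{\left(-4,5 \right)} \right)} = -41965 - \frac{\sqrt{0^{2} + \left(-60\right)^{2}}}{2} = -41965 - \frac{\sqrt{0 + 3600}}{2} = -41965 - \frac{\sqrt{3600}}{2} = -41965 - \frac{1}{2} \cdot 60 = -41965 - 30 = -41995$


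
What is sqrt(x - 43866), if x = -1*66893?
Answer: I*sqrt(110759) ≈ 332.8*I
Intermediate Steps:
x = -66893
sqrt(x - 43866) = sqrt(-66893 - 43866) = sqrt(-110759) = I*sqrt(110759)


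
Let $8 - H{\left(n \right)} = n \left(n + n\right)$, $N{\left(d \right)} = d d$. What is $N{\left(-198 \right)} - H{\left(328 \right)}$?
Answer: $254364$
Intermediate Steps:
$N{\left(d \right)} = d^{2}$
$H{\left(n \right)} = 8 - 2 n^{2}$ ($H{\left(n \right)} = 8 - n \left(n + n\right) = 8 - n 2 n = 8 - 2 n^{2}$)
$N{\left(-198 \right)} - H{\left(328 \right)} = \left(-198\right)^{2} - \left(8 - 2 \cdot 328^{2}\right) = 39204 - \left(8 - 215168\right) = 39204 - -215160 = 39204 + 215160 = 254364$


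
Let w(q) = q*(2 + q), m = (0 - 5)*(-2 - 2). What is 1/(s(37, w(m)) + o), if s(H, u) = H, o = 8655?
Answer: 1/8692 ≈ 0.00011505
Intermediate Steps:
m = 20 (m = -5*(-4) = 20)
1/(s(37, w(m)) + o) = 1/(37 + 8655) = 1/8692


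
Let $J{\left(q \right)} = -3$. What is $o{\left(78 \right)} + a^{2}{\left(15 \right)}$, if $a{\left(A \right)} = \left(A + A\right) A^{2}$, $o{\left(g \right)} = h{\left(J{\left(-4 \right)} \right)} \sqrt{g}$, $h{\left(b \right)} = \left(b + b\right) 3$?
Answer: $45562500 - 18 \sqrt{78} \approx 4.5562 \cdot 10^{7}$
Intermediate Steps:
$h{\left(b \right)} = 6 b$ ($h{\left(b \right)} = 2 b 3 = 6 b$)
$o{\left(g \right)} = - 18 \sqrt{g}$ ($o{\left(g \right)} = 6 \left(-3\right) \sqrt{g} = - 18 \sqrt{g}$)
$a{\left(A \right)} = 2 A^{3}$ ($a{\left(A \right)} = 2 A A^{2} = 2 A^{3}$)
$o{\left(78 \right)} + a^{2}{\left(15 \right)} = - 18 \sqrt{78} + \left(2 \cdot 15^{3}\right)^{2} = - 18 \sqrt{78} + \left(2 \cdot 3375\right)^{2} = - 18 \sqrt{78} + 6750^{2} = - 18 \sqrt{78} + 45562500 = 45562500 - 18 \sqrt{78}$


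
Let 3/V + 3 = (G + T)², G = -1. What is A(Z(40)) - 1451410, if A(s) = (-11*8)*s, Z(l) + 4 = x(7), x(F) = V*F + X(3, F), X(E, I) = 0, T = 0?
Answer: -1450134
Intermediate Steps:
V = -3/2 (V = 3/(-3 + (-1 + 0)²) = 3/(-3 + (-1)²) = 3/(-3 + 1) = 3/(-2) = 3*(-½) = -3/2 ≈ -1.5000)
x(F) = -3*F/2 (x(F) = -3*F/2 + 0 = -3*F/2)
Z(l) = -29/2 (Z(l) = -4 - 3/2*7 = -4 - 21/2 = -29/2)
A(s) = -88*s
A(Z(40)) - 1451410 = -88*(-29/2) - 1451410 = 1276 - 1451410 = -1450134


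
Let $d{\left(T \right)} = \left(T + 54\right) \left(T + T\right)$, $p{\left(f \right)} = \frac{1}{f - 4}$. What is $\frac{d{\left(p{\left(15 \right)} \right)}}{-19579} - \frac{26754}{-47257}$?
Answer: $\frac{1292358544}{2284788187} \approx 0.56564$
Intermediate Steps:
$p{\left(f \right)} = \frac{1}{-4 + f}$
$d{\left(T \right)} = 2 T \left(54 + T\right)$ ($d{\left(T \right)} = \left(54 + T\right) 2 T = 2 T \left(54 + T\right)$)
$\frac{d{\left(p{\left(15 \right)} \right)}}{-19579} - \frac{26754}{-47257} = \frac{2 \frac{1}{-4 + 15} \left(54 + \frac{1}{-4 + 15}\right)}{-19579} - \frac{26754}{-47257} = \frac{2 \left(54 + \frac{1}{11}\right)}{11} \left(- \frac{1}{19579}\right) - - \frac{3822}{6751} = 2 \cdot \frac{1}{11} \left(54 + \frac{1}{11}\right) \left(- \frac{1}{19579}\right) + \frac{3822}{6751} = 2 \cdot \frac{1}{11} \cdot \frac{595}{11} \left(- \frac{1}{19579}\right) + \frac{3822}{6751} = \frac{1190}{121} \left(- \frac{1}{19579}\right) + \frac{3822}{6751} = - \frac{170}{338437} + \frac{3822}{6751} = \frac{1292358544}{2284788187}$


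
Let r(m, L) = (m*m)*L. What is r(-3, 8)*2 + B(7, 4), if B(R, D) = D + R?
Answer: 155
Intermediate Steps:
r(m, L) = L*m**2 (r(m, L) = m**2*L = L*m**2)
r(-3, 8)*2 + B(7, 4) = (8*(-3)**2)*2 + (4 + 7) = (8*9)*2 + 11 = 72*2 + 11 = 144 + 11 = 155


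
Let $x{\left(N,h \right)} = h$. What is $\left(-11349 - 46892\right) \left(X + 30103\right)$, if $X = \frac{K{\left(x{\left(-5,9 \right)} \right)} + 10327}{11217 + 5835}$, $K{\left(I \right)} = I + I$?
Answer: $- \frac{29896660392941}{17052} \approx -1.7533 \cdot 10^{9}$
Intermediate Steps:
$K{\left(I \right)} = 2 I$
$X = \frac{10345}{17052}$ ($X = \frac{2 \cdot 9 + 10327}{11217 + 5835} = \frac{18 + 10327}{17052} = 10345 \cdot \frac{1}{17052} = \frac{10345}{17052} \approx 0.60667$)
$\left(-11349 - 46892\right) \left(X + 30103\right) = \left(-11349 - 46892\right) \left(\frac{10345}{17052} + 30103\right) = \left(-58241\right) \frac{513326701}{17052} = - \frac{29896660392941}{17052}$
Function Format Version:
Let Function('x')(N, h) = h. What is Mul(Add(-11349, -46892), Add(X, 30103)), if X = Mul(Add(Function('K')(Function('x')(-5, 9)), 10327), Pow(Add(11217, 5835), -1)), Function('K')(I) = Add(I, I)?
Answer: Rational(-29896660392941, 17052) ≈ -1.7533e+9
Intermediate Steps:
Function('K')(I) = Mul(2, I)
X = Rational(10345, 17052) (X = Mul(Add(Mul(2, 9), 10327), Pow(Add(11217, 5835), -1)) = Mul(Add(18, 10327), Pow(17052, -1)) = Mul(10345, Rational(1, 17052)) = Rational(10345, 17052) ≈ 0.60667)
Mul(Add(-11349, -46892), Add(X, 30103)) = Mul(Add(-11349, -46892), Add(Rational(10345, 17052), 30103)) = Mul(-58241, Rational(513326701, 17052)) = Rational(-29896660392941, 17052)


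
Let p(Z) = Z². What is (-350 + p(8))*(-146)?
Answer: 41756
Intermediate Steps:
(-350 + p(8))*(-146) = (-350 + 8²)*(-146) = (-350 + 64)*(-146) = -286*(-146) = 41756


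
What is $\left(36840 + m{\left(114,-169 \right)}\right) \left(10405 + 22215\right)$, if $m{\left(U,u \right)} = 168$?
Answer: $1207200960$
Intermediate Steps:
$\left(36840 + m{\left(114,-169 \right)}\right) \left(10405 + 22215\right) = \left(36840 + 168\right) \left(10405 + 22215\right) = 37008 \cdot 32620 = 1207200960$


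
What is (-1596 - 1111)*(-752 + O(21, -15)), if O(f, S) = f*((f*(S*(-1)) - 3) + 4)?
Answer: -15927988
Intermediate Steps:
O(f, S) = f*(1 - S*f) (O(f, S) = f*((f*(-S) - 3) + 4) = f*((-S*f - 3) + 4) = f*((-3 - S*f) + 4) = f*(1 - S*f))
(-1596 - 1111)*(-752 + O(21, -15)) = (-1596 - 1111)*(-752 + 21*(1 - 1*(-15)*21)) = -2707*(-752 + 21*(1 + 315)) = -2707*(-752 + 21*316) = -2707*(-752 + 6636) = -2707*5884 = -15927988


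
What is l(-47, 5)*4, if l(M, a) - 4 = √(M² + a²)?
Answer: 16 + 4*√2234 ≈ 205.06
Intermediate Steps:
l(M, a) = 4 + √(M² + a²)
l(-47, 5)*4 = (4 + √((-47)² + 5²))*4 = (4 + √(2209 + 25))*4 = (4 + √2234)*4 = 16 + 4*√2234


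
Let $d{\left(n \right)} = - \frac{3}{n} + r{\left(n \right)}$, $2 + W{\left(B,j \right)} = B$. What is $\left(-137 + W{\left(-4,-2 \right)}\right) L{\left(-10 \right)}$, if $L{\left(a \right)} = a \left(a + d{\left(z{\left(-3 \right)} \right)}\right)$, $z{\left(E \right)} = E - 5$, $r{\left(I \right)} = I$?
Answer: $- \frac{100815}{4} \approx -25204.0$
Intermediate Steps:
$z{\left(E \right)} = -5 + E$
$W{\left(B,j \right)} = -2 + B$
$d{\left(n \right)} = n - \frac{3}{n}$ ($d{\left(n \right)} = - \frac{3}{n} + n = n - \frac{3}{n}$)
$L{\left(a \right)} = a \left(- \frac{61}{8} + a\right)$ ($L{\left(a \right)} = a \left(a - \left(8 + \frac{3}{-5 - 3}\right)\right) = a \left(a - \left(8 + \frac{3}{-8}\right)\right) = a \left(a - \frac{61}{8}\right) = a \left(- \frac{61}{8} + a\right)$)
$\left(-137 + W{\left(-4,-2 \right)}\right) L{\left(-10 \right)} = \left(-137 - 6\right) \frac{1}{8} \left(-10\right) \left(-61 + 8 \left(-10\right)\right) = \left(-137 - 6\right) \frac{1}{8} \left(-10\right) \left(-61 - 80\right) = - 143 \cdot \frac{1}{8} \left(-10\right) \left(-141\right) = \left(-143\right) \frac{705}{4} = - \frac{100815}{4}$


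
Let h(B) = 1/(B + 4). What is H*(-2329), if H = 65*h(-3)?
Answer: -151385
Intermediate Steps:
h(B) = 1/(4 + B)
H = 65 (H = 65/(4 - 3) = 65/1 = 65*1 = 65)
H*(-2329) = 65*(-2329) = -151385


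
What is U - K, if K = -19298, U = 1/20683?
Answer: 399140535/20683 ≈ 19298.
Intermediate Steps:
U = 1/20683 ≈ 4.8349e-5
U - K = 1/20683 - 1*(-19298) = 1/20683 + 19298 = 399140535/20683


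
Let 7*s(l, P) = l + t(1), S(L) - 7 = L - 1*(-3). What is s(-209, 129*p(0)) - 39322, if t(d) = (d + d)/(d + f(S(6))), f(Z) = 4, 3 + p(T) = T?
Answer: -196759/5 ≈ -39352.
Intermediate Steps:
p(T) = -3 + T
S(L) = 10 + L (S(L) = 7 + (L - 1*(-3)) = 7 + (L + 3) = 7 + (3 + L) = 10 + L)
t(d) = 2*d/(4 + d) (t(d) = (d + d)/(d + 4) = (2*d)/(4 + d) = 2*d/(4 + d))
s(l, P) = 2/35 + l/7 (s(l, P) = (l + 2*1/(4 + 1))/7 = (l + 2*1/5)/7 = (l + 2*1*(⅕))/7 = (l + ⅖)/7 = (⅖ + l)/7 = 2/35 + l/7)
s(-209, 129*p(0)) - 39322 = (2/35 + (⅐)*(-209)) - 39322 = (2/35 - 209/7) - 39322 = -149/5 - 39322 = -196759/5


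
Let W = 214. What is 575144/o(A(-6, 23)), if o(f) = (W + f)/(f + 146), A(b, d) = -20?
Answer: 36234072/97 ≈ 3.7355e+5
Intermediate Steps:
o(f) = (214 + f)/(146 + f) (o(f) = (214 + f)/(f + 146) = (214 + f)/(146 + f))
575144/o(A(-6, 23)) = 575144/(((214 - 20)/(146 - 20))) = 575144/((194/126)) = 575144/(((1/126)*194)) = 575144/(97/63) = 575144*(63/97) = 36234072/97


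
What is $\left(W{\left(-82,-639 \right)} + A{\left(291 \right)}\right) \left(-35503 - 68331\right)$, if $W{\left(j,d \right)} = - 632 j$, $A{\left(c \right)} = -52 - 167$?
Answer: $-5358353570$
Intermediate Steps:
$A{\left(c \right)} = -219$ ($A{\left(c \right)} = -52 - 167 = -219$)
$\left(W{\left(-82,-639 \right)} + A{\left(291 \right)}\right) \left(-35503 - 68331\right) = \left(\left(-632\right) \left(-82\right) - 219\right) \left(-35503 - 68331\right) = \left(51824 - 219\right) \left(-103834\right) = 51605 \left(-103834\right) = -5358353570$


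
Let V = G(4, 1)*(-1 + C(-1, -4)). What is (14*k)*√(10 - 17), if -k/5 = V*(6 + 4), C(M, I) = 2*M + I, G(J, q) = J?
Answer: 19600*I*√7 ≈ 51857.0*I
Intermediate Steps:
C(M, I) = I + 2*M
V = -28 (V = 4*(-1 + (-4 + 2*(-1))) = 4*(-1 + (-4 - 2)) = 4*(-1 - 6) = 4*(-7) = -28)
k = 1400 (k = -(-140)*(6 + 4) = -(-140)*10 = -5*(-280) = 1400)
(14*k)*√(10 - 17) = (14*1400)*√(10 - 17) = 19600*√(-7) = 19600*(I*√7) = 19600*I*√7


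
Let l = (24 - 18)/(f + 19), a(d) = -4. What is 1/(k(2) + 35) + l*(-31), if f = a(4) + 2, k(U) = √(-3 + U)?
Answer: -227441/20842 - I/1226 ≈ -10.913 - 0.00081566*I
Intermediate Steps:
f = -2 (f = -4 + 2 = -2)
l = 6/17 (l = (24 - 18)/(-2 + 19) = 6/17 ≈ 0.35294)
1/(k(2) + 35) + l*(-31) = 1/(√(-3 + 2) + 35) + (6/17)*(-31) = 1/(√(-1) + 35) - 186/17 = 1/(I + 35) - 186/17 = 1/(35 + I) - 186/17 = (35 - I)/1226 - 186/17 = -186/17 + (35 - I)/1226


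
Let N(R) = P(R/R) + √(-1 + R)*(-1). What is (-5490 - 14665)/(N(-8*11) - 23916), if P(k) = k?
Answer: 482006825/571927314 - 20155*I*√89/571927314 ≈ 0.84278 - 0.00033246*I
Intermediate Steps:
N(R) = 1 - √(-1 + R) (N(R) = R/R + √(-1 + R)*(-1) = 1 - √(-1 + R))
(-5490 - 14665)/(N(-8*11) - 23916) = (-5490 - 14665)/((1 - √(-1 - 8*11)) - 23916) = -20155/((1 - √(-1 - 88)) - 23916) = -20155/((1 - √(-89)) - 23916) = -20155/((1 - I*√89) - 23916) = -20155/(-23915 - I*√89)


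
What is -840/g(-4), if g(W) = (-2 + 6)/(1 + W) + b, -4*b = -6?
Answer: -5040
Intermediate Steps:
b = 3/2 (b = -¼*(-6) = 3/2 ≈ 1.5000)
g(W) = 3/2 + 4/(1 + W) (g(W) = (-2 + 6)/(1 + W) + 3/2 = 4/(1 + W) + 3/2 = 3/2 + 4/(1 + W))
-840/g(-4) = -840*2*(1 - 4)/(11 + 3*(-4)) = -840*(-6/(11 - 12)) = -840/((½)*(-⅓)*(-1)) = -840/⅙ = -840*6 = -5040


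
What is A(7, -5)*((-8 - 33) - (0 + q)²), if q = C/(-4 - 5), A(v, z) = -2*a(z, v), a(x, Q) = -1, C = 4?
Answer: -6674/81 ≈ -82.395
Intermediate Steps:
A(v, z) = 2 (A(v, z) = -2*(-1) = 2)
q = -4/9 (q = 4/(-4 - 5) = 4/(-9) = 4*(-⅑) = -4/9 ≈ -0.44444)
A(7, -5)*((-8 - 33) - (0 + q)²) = 2*((-8 - 33) - (0 - 4/9)²) = 2*(-41 - (-4/9)²) = 2*(-41 - 1*16/81) = 2*(-41 - 16/81) = 2*(-3337/81) = -6674/81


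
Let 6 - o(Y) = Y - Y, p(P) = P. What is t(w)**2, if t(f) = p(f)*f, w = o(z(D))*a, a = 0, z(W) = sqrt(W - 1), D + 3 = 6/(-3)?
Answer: 0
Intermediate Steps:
D = -5 (D = -3 + 6/(-3) = -3 + 6*(-1/3) = -3 - 2 = -5)
z(W) = sqrt(-1 + W)
o(Y) = 6 (o(Y) = 6 - (Y - Y) = 6 - 1*0 = 6 + 0 = 6)
w = 0 (w = 6*0 = 0)
t(f) = f**2 (t(f) = f*f = f**2)
t(w)**2 = (0**2)**2 = 0**2 = 0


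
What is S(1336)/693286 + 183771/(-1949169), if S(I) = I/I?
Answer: -42467970779/450443859778 ≈ -0.094280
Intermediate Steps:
S(I) = 1
S(1336)/693286 + 183771/(-1949169) = 1/693286 + 183771/(-1949169) = 1*(1/693286) + 183771*(-1/1949169) = 1/693286 - 61257/649723 = -42467970779/450443859778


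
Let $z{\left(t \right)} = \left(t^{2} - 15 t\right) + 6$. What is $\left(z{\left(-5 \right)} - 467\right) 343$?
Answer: $-123823$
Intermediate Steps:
$z{\left(t \right)} = 6 + t^{2} - 15 t$
$\left(z{\left(-5 \right)} - 467\right) 343 = \left(\left(6 + \left(-5\right)^{2} - -75\right) - 467\right) 343 = \left(\left(6 + 25 + 75\right) - 467\right) 343 = \left(106 - 467\right) 343 = \left(-361\right) 343 = -123823$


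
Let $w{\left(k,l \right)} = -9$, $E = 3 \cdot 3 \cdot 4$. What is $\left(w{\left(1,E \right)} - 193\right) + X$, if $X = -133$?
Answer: $-335$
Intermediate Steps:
$E = 36$ ($E = 9 \cdot 4 = 36$)
$\left(w{\left(1,E \right)} - 193\right) + X = \left(-9 - 193\right) - 133 = -202 - 133 = -335$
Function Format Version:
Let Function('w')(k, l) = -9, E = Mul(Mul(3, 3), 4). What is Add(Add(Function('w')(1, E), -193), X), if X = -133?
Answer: -335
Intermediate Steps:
E = 36 (E = Mul(9, 4) = 36)
Add(Add(Function('w')(1, E), -193), X) = Add(Add(-9, -193), -133) = Add(-202, -133) = -335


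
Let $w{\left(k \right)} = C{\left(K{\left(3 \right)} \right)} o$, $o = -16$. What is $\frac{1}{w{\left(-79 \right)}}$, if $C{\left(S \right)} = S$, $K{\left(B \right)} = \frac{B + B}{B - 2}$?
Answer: $- \frac{1}{96} \approx -0.010417$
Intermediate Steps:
$K{\left(B \right)} = \frac{2 B}{-2 + B}$
$w{\left(k \right)} = -96$ ($w{\left(k \right)} = 2 \cdot 3 \frac{1}{-2 + 3} \left(-16\right) = 2 \cdot 3 \cdot 1^{-1} \left(-16\right) = 2 \cdot 3 \cdot 1 \left(-16\right) = 6 \left(-16\right) = -96$)
$\frac{1}{w{\left(-79 \right)}} = \frac{1}{-96} = - \frac{1}{96}$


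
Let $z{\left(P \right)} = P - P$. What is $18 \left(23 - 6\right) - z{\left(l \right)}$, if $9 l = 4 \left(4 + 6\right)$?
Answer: $306$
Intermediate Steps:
$l = \frac{40}{9}$ ($l = \frac{4 \left(4 + 6\right)}{9} = \frac{4 \cdot 10}{9} = \frac{1}{9} \cdot 40 = \frac{40}{9} \approx 4.4444$)
$z{\left(P \right)} = 0$
$18 \left(23 - 6\right) - z{\left(l \right)} = 18 \left(23 - 6\right) - 0 = 18 \cdot 17 + 0 = 306 + 0 = 306$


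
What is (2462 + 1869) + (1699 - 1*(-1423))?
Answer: 7453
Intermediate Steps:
(2462 + 1869) + (1699 - 1*(-1423)) = 4331 + (1699 + 1423) = 4331 + 3122 = 7453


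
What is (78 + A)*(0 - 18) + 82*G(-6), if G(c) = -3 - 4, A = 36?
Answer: -2626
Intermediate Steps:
G(c) = -7
(78 + A)*(0 - 18) + 82*G(-6) = (78 + 36)*(0 - 18) + 82*(-7) = 114*(-18) - 574 = -2052 - 574 = -2626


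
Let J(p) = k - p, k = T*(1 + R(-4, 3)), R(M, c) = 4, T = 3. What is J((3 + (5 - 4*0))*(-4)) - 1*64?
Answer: -17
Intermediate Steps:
k = 15 (k = 3*(1 + 4) = 3*5 = 15)
J(p) = 15 - p
J((3 + (5 - 4*0))*(-4)) - 1*64 = (15 - (3 + (5 - 4*0))*(-4)) - 1*64 = (15 - (3 + (5 + 0))*(-4)) - 64 = (15 - (3 + 5)*(-4)) - 64 = (15 - 8*(-4)) - 64 = (15 - 1*(-32)) - 64 = (15 + 32) - 64 = 47 - 64 = -17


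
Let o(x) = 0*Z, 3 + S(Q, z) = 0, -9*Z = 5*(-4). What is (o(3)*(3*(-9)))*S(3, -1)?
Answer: 0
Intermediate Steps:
Z = 20/9 (Z = -5*(-4)/9 = -1/9*(-20) = 20/9 ≈ 2.2222)
S(Q, z) = -3 (S(Q, z) = -3 + 0 = -3)
o(x) = 0 (o(x) = 0*(20/9) = 0)
(o(3)*(3*(-9)))*S(3, -1) = (0*(3*(-9)))*(-3) = (0*(-27))*(-3) = 0*(-3) = 0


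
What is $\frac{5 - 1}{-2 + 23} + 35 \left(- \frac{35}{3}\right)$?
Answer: $- \frac{2857}{7} \approx -408.14$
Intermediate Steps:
$\frac{5 - 1}{-2 + 23} + 35 \left(- \frac{35}{3}\right) = \frac{4}{21} + 35 \left(\left(-35\right) \frac{1}{3}\right) = 4 \cdot \frac{1}{21} + 35 \left(- \frac{35}{3}\right) = \frac{4}{21} - \frac{1225}{3} = - \frac{2857}{7}$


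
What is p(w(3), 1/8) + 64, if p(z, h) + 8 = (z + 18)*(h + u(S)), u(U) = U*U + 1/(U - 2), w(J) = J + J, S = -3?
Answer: 1351/5 ≈ 270.20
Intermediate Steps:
w(J) = 2*J
u(U) = U² + 1/(-2 + U)
p(z, h) = -8 + (18 + z)*(44/5 + h) (p(z, h) = -8 + (z + 18)*(h + (1 + (-3)³ - 2*(-3)²)/(-2 - 3)) = -8 + (18 + z)*(h + (1 - 27 - 2*9)/(-5)) = -8 + (18 + z)*(h - (1 - 27 - 18)/5) = -8 + (18 + z)*(h - ⅕*(-44)) = -8 + (18 + z)*(h + 44/5) = -8 + (18 + z)*(44/5 + h))
p(w(3), 1/8) + 64 = (752/5 + 18*(1/8) + 44*(2*3)/5 + (1/8)*(2*3)) + 64 = (752/5 + 18*(1*(⅛)) + (44/5)*6 + (1*(⅛))*6) + 64 = (752/5 + 18*(⅛) + 264/5 + (⅛)*6) + 64 = (752/5 + 9/4 + 264/5 + ¾) + 64 = 1031/5 + 64 = 1351/5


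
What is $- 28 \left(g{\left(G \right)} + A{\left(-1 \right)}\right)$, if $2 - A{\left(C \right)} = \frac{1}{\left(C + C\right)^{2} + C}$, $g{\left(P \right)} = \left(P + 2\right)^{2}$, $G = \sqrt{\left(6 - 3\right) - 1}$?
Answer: $- \frac{644}{3} - 112 \sqrt{2} \approx -373.06$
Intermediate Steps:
$G = \sqrt{2}$ ($G = \sqrt{3 - 1} = \sqrt{2} \approx 1.4142$)
$g{\left(P \right)} = \left(2 + P\right)^{2}$
$A{\left(C \right)} = 2 - \frac{1}{C + 4 C^{2}}$ ($A{\left(C \right)} = 2 - \frac{1}{\left(C + C\right)^{2} + C} = 2 - \frac{1}{\left(2 C\right)^{2} + C} = 2 - \frac{1}{4 C^{2} + C} = 2 - \frac{1}{C + 4 C^{2}}$)
$- 28 \left(g{\left(G \right)} + A{\left(-1 \right)}\right) = - 28 \left(\left(2 + \sqrt{2}\right)^{2} + \frac{-1 + 2 \left(-1\right) + 8 \left(-1\right)^{2}}{\left(-1\right) \left(1 + 4 \left(-1\right)\right)}\right) = - 28 \left(\left(2 + \sqrt{2}\right)^{2} - \frac{-1 - 2 + 8 \cdot 1}{1 - 4}\right) = - 28 \left(\left(2 + \sqrt{2}\right)^{2} - \frac{-1 - 2 + 8}{-3}\right) = - 28 \left(\left(2 + \sqrt{2}\right)^{2} - \left(- \frac{1}{3}\right) 5\right) = - 28 \left(\left(2 + \sqrt{2}\right)^{2} + \frac{5}{3}\right) = - 28 \left(\frac{5}{3} + \left(2 + \sqrt{2}\right)^{2}\right) = - \frac{140}{3} - 28 \left(2 + \sqrt{2}\right)^{2}$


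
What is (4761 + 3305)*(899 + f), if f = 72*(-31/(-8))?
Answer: 9501748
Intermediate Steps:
f = 279 (f = 72*(-31*(-1/8)) = 72*(31/8) = 279)
(4761 + 3305)*(899 + f) = (4761 + 3305)*(899 + 279) = 8066*1178 = 9501748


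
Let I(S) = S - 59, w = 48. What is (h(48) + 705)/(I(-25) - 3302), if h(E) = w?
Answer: -753/3386 ≈ -0.22239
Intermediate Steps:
h(E) = 48
I(S) = -59 + S
(h(48) + 705)/(I(-25) - 3302) = (48 + 705)/((-59 - 25) - 3302) = 753/(-84 - 3302) = 753/(-3386) = 753*(-1/3386) = -753/3386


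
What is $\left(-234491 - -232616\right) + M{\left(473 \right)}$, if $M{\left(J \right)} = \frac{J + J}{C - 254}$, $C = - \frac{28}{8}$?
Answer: $- \frac{967517}{515} \approx -1878.7$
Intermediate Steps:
$C = - \frac{7}{2}$ ($C = \left(-28\right) \frac{1}{8} = - \frac{7}{2} \approx -3.5$)
$M{\left(J \right)} = - \frac{4 J}{515}$ ($M{\left(J \right)} = \frac{J + J}{- \frac{7}{2} - 254} = \frac{2 J}{- \frac{515}{2}} = 2 J \left(- \frac{2}{515}\right) = - \frac{4 J}{515}$)
$\left(-234491 - -232616\right) + M{\left(473 \right)} = \left(-234491 - -232616\right) - \frac{1892}{515} = \left(-234491 + 232616\right) - \frac{1892}{515} = -1875 - \frac{1892}{515} = - \frac{967517}{515}$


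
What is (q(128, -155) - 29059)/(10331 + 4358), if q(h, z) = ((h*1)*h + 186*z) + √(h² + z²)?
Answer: -41505/14689 + √40409/14689 ≈ -2.8119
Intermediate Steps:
q(h, z) = h² + √(h² + z²) + 186*z (q(h, z) = (h*h + 186*z) + √(h² + z²) = (h² + 186*z) + √(h² + z²) = h² + √(h² + z²) + 186*z)
(q(128, -155) - 29059)/(10331 + 4358) = ((128² + √(128² + (-155)²) + 186*(-155)) - 29059)/(10331 + 4358) = ((16384 + √(16384 + 24025) - 28830) - 29059)/14689 = ((16384 + √40409 - 28830) - 29059)*(1/14689) = ((-12446 + √40409) - 29059)*(1/14689) = (-41505 + √40409)*(1/14689) = -41505/14689 + √40409/14689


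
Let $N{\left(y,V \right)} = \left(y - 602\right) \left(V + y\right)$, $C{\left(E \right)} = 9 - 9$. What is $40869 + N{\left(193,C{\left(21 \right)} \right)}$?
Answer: $-38068$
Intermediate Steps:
$C{\left(E \right)} = 0$ ($C{\left(E \right)} = 9 - 9 = 0$)
$N{\left(y,V \right)} = \left(-602 + y\right) \left(V + y\right)$
$40869 + N{\left(193,C{\left(21 \right)} \right)} = 40869 + \left(193^{2} - 0 - 116186 + 0 \cdot 193\right) = 40869 + \left(37249 + 0 - 116186 + 0\right) = 40869 - 78937 = -38068$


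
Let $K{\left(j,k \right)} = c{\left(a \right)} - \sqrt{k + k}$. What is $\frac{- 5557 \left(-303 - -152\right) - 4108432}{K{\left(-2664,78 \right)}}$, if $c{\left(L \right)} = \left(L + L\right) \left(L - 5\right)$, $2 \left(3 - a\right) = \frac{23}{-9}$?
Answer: $- \frac{40781560050}{237851} + \frac{171600330600 \sqrt{39}}{3092063} \approx 1.7512 \cdot 10^{5}$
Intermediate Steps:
$a = \frac{77}{18}$ ($a = 3 - \frac{23 \frac{1}{-9}}{2} = 3 - \frac{23 \left(- \frac{1}{9}\right)}{2} = 3 - - \frac{23}{18} = 3 + \frac{23}{18} = \frac{77}{18} \approx 4.2778$)
$c{\left(L \right)} = 2 L \left(-5 + L\right)$
$K{\left(j,k \right)} = - \frac{1001}{162} - \sqrt{2} \sqrt{k}$ ($K{\left(j,k \right)} = 2 \cdot \frac{77}{18} \left(-5 + \frac{77}{18}\right) - \sqrt{k + k} = 2 \cdot \frac{77}{18} \left(- \frac{13}{18}\right) - \sqrt{2 k} = - \frac{1001}{162} - \sqrt{2} \sqrt{k}$)
$\frac{- 5557 \left(-303 - -152\right) - 4108432}{K{\left(-2664,78 \right)}} = \frac{- 5557 \left(-303 - -152\right) - 4108432}{- \frac{1001}{162} - \sqrt{2} \sqrt{78}} = \frac{- 5557 \left(-303 + 152\right) - 4108432}{- \frac{1001}{162} - 2 \sqrt{39}} = \frac{\left(-5557\right) \left(-151\right) - 4108432}{- \frac{1001}{162} - 2 \sqrt{39}} = \frac{839107 - 4108432}{- \frac{1001}{162} - 2 \sqrt{39}} = - \frac{3269325}{- \frac{1001}{162} - 2 \sqrt{39}}$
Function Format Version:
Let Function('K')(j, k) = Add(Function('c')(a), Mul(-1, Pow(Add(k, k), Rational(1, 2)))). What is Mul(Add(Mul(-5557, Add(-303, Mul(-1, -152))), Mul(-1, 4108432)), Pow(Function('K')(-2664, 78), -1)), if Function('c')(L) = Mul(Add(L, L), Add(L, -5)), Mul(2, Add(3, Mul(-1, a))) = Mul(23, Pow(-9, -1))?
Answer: Add(Rational(-40781560050, 237851), Mul(Rational(171600330600, 3092063), Pow(39, Rational(1, 2)))) ≈ 1.7512e+5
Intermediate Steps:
a = Rational(77, 18) (a = Add(3, Mul(Rational(-1, 2), Mul(23, Pow(-9, -1)))) = Add(3, Mul(Rational(-1, 2), Mul(23, Rational(-1, 9)))) = Add(3, Mul(Rational(-1, 2), Rational(-23, 9))) = Add(3, Rational(23, 18)) = Rational(77, 18) ≈ 4.2778)
Function('c')(L) = Mul(2, L, Add(-5, L)) (Function('c')(L) = Mul(Mul(2, L), Add(-5, L)) = Mul(2, L, Add(-5, L)))
Function('K')(j, k) = Add(Rational(-1001, 162), Mul(-1, Pow(2, Rational(1, 2)), Pow(k, Rational(1, 2)))) (Function('K')(j, k) = Add(Mul(2, Rational(77, 18), Add(-5, Rational(77, 18))), Mul(-1, Pow(Add(k, k), Rational(1, 2)))) = Add(Mul(2, Rational(77, 18), Rational(-13, 18)), Mul(-1, Pow(Mul(2, k), Rational(1, 2)))) = Add(Rational(-1001, 162), Mul(-1, Mul(Pow(2, Rational(1, 2)), Pow(k, Rational(1, 2))))) = Add(Rational(-1001, 162), Mul(-1, Pow(2, Rational(1, 2)), Pow(k, Rational(1, 2)))))
Mul(Add(Mul(-5557, Add(-303, Mul(-1, -152))), Mul(-1, 4108432)), Pow(Function('K')(-2664, 78), -1)) = Mul(Add(Mul(-5557, Add(-303, Mul(-1, -152))), Mul(-1, 4108432)), Pow(Add(Rational(-1001, 162), Mul(-1, Pow(2, Rational(1, 2)), Pow(78, Rational(1, 2)))), -1)) = Mul(Add(Mul(-5557, Add(-303, 152)), -4108432), Pow(Add(Rational(-1001, 162), Mul(-2, Pow(39, Rational(1, 2)))), -1)) = Mul(Add(Mul(-5557, -151), -4108432), Pow(Add(Rational(-1001, 162), Mul(-2, Pow(39, Rational(1, 2)))), -1)) = Mul(Add(839107, -4108432), Pow(Add(Rational(-1001, 162), Mul(-2, Pow(39, Rational(1, 2)))), -1)) = Mul(-3269325, Pow(Add(Rational(-1001, 162), Mul(-2, Pow(39, Rational(1, 2)))), -1))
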